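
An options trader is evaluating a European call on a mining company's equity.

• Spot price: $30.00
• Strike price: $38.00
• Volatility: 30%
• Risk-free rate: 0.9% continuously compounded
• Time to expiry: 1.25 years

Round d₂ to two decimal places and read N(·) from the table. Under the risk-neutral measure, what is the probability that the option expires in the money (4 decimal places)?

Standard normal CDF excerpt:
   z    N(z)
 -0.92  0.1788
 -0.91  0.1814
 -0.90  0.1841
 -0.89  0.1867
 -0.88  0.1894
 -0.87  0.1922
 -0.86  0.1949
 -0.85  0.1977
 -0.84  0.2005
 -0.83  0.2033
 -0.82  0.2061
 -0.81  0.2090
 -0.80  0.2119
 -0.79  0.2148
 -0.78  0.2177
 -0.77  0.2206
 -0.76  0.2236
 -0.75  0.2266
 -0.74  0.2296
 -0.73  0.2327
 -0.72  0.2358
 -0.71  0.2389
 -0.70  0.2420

σ√T = 0.3 × 1.1180 = 0.3354
d₁ = [ln(30/38) + (0.009 + ½·0.3²)·1.25] / (σ√T) = (-0.2364 + 0.0675) / 0.3354 = -0.5035 → -0.50
d₂ = -0.5035 − 0.3354 = -0.8389 → -0.84
Risk-neutral Pr[S_T > K] = N(d₂) = N(-0.84) = 0.2005

0.2005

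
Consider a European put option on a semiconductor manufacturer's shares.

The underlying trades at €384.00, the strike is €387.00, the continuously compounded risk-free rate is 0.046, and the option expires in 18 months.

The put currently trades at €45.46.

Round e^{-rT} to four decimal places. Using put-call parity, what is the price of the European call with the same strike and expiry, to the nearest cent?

€68.27

e^(−rT) = e^(−0.046·1.5) = 0.9333
Put-call parity: C − P = S − K·e^(−rT) = 384 − 387·0.9333 = 384 − 361.1871 = 22.8129
C = P + (C − P) = 45.46 + (22.8129) = 68.2729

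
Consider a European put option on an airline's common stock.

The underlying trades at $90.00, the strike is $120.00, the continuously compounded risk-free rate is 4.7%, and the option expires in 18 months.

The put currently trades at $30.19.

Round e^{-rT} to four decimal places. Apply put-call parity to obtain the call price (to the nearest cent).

e^(−rT) = e^(−0.047·1.5) = 0.9319
Put-call parity: C − P = S − K·e^(−rT) = 90 − 120·0.9319 = 90 − 111.8280 = -21.8280
C = P + (C − P) = 30.19 + (-21.8280) = 8.3620

$8.36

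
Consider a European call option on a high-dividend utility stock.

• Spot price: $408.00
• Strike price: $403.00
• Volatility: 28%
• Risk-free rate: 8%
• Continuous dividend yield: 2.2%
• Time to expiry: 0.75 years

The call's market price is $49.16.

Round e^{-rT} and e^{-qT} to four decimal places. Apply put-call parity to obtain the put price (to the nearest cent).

$27.40

e^(−qT) = e^(−0.022·0.75) = 0.9836;  e^(−rT) = e^(−0.08·0.75) = 0.9418
Put-call parity: C − P = S·e^(−qT) − K·e^(−rT) = 408·0.9836 − 403·0.9418 = 401.3088 − 379.5454 = 21.7634
P = C − (C − P) = 49.16 − (21.7634) = 27.3966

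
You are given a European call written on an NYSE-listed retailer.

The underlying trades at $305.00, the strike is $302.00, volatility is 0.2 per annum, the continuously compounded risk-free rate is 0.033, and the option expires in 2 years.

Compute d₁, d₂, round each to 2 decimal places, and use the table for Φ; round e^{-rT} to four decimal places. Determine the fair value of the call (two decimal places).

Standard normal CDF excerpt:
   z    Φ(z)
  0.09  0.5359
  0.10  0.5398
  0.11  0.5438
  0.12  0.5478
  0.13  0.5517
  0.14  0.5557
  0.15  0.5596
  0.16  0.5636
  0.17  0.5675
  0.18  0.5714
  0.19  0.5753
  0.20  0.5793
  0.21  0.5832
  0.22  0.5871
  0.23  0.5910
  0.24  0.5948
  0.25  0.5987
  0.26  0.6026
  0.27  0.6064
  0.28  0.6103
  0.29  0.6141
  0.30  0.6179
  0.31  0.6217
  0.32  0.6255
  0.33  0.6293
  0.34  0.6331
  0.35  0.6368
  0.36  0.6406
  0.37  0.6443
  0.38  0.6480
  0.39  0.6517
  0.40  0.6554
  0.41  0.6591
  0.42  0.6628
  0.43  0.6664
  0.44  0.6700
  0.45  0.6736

$45.06

σ√T = 0.2 × 1.4142 = 0.2828
d₁ = [ln(305/302) + (0.033 + 0.2²/2)·2] / 0.2828 = [0.0099 + 0.1060] / 0.2828 = 0.4097 → 0.41
d₂ = d₁ − σ√T = 0.4097 − 0.2828 = 0.1269 → 0.13
e^(−rT) = e^(−0.033·2) = 0.9361
N(d₁) = N(0.41) = 0.6591;  N(d₂) = N(0.13) = 0.5517
C = 305·0.6591 − 302·0.9361·0.5517 = 201.0255 − 155.9668 = 45.0587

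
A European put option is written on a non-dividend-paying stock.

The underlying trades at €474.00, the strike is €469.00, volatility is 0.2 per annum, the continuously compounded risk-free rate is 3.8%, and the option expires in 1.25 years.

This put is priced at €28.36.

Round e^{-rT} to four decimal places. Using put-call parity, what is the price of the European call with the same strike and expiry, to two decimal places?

exp(−rT) = exp(−0.038·1.25) = 0.9536
Put-call parity: C − P = S − K·e^(−rT) = 474 − 469·0.9536 = 474 − 447.2384 = 26.7616
C = P + (C − P) = 28.36 + (26.7616) = 55.1216

€55.12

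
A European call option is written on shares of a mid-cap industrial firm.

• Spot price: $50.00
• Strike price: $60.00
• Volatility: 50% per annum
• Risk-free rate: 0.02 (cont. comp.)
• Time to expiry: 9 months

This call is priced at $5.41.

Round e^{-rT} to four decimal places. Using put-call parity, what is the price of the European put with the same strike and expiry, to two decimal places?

$14.52

exp(−rT) = exp(−0.02·0.75) = 0.9851
Put-call parity: C − P = S − K·e^(−rT) = 50 − 60·0.9851 = 50 − 59.1060 = -9.1060
P = C − (C − P) = 5.41 − (-9.1060) = 14.5160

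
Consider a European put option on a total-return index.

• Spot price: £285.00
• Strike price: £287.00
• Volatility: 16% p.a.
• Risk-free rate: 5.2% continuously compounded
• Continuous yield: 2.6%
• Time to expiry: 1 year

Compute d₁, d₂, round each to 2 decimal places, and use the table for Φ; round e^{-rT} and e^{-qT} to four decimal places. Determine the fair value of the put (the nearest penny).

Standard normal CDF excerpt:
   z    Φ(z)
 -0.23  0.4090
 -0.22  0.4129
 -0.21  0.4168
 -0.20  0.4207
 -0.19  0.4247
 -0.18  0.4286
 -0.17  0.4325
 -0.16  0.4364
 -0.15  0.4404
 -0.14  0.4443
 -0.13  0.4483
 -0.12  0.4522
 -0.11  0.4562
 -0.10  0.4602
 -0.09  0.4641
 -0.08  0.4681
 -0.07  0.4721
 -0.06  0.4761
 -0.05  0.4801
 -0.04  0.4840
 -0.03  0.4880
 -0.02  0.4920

£15.05

T = 1;  σ√T = 0.1600
d₁ = [ln(285/287) + (0.052 − 0.026 + 0.16²/2)·1] / 0.1600 = [-0.0070 + 0.0388] / 0.1600 = 0.1988 which rounds to 0.20
d₂ = d₁ − σ√T = 0.1988 − 0.1600 = 0.0388 which rounds to 0.04
e^(−qT) = e^(−0.026·1) = 0.9743;  e^(−rT) = e^(−0.052·1) = 0.9493
P = 287·0.9493·N(-0.04) − 285·0.9743·N(-0.20) = 287·0.9493·0.4840 − 285·0.9743·0.4207 = 131.8654 − 116.8181 = 15.0473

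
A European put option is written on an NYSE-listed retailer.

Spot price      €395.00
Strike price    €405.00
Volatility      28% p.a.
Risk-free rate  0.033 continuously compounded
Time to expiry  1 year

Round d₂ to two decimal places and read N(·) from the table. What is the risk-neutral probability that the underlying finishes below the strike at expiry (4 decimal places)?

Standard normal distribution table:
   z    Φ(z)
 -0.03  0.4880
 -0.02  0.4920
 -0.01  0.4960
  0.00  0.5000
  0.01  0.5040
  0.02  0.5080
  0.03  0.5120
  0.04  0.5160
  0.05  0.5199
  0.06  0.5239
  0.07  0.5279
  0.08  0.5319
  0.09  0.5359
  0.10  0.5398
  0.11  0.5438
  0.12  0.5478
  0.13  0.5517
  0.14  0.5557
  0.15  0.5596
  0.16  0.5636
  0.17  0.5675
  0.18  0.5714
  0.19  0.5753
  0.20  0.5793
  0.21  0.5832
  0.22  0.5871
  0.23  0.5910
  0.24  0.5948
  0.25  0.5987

0.5438

σ√T = 0.28 × 1.0000 = 0.2800
d₁ = [ln(395/405) + (0.033 + 0.28²/2)·1] / 0.2800 = [-0.0250 + 0.0722] / 0.2800 = 0.1686 ≈ 0.17
d₂ = d₁ − σ√T = 0.1686 − 0.2800 = -0.1114 ≈ -0.11
Risk-neutral Pr[S_T < K] = N(−d₂) = N(0.11) = 0.5438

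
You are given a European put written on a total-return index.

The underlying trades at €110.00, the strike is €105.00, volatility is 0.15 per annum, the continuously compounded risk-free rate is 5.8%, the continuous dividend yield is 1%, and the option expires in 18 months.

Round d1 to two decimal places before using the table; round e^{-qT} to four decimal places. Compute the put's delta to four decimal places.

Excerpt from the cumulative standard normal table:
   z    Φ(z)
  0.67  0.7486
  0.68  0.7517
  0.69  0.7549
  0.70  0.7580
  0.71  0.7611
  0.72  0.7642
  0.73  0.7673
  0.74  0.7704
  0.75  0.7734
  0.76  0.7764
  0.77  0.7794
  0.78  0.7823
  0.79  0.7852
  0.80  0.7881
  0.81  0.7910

-0.2262

σ√T = 0.15·√1.5 = 0.1837
d₁ = [ln(110/105) + (0.058 − 0.01 + 0.15²/2)·1.5] / 0.1837 = [0.0465 + 0.0889] / 0.1837 = 0.7370 ≈ 0.74
N(d₁) = N(0.74) = 0.7704
Δ_put = exp(−qT)·(N(d₁) − 1) = 0.9851·(0.7704 − 1) = -0.2262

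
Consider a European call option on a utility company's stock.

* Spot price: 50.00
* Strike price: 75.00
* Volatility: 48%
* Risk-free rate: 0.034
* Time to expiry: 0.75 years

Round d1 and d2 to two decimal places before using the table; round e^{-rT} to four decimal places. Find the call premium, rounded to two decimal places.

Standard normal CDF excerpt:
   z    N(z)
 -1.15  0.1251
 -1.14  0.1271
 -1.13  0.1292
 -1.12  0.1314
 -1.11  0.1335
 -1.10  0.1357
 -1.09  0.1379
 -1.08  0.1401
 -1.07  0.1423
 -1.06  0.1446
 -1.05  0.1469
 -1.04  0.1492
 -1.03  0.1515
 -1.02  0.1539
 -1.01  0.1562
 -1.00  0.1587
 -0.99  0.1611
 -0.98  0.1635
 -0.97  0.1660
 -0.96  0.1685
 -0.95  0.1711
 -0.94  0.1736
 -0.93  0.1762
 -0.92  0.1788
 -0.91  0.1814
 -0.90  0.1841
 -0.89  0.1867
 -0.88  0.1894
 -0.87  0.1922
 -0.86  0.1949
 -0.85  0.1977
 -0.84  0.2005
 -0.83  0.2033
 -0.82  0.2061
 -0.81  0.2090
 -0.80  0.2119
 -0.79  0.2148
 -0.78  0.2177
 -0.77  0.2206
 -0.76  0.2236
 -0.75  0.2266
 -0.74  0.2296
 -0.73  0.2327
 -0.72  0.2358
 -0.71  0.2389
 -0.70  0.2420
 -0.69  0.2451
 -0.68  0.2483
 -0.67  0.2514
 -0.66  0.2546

2.34

σ√T = 0.48·√0.75 = 0.4157
d₁ = [ln(50/75) + (0.034 + ½·0.48²)·0.75] / (σ√T) = (-0.4055 + 0.1119) / 0.4157 = -0.7062 → -0.71
d₂ = -0.7062 − 0.4157 = -1.1219 → -1.12
e^(−rT) = e^(−0.034·0.75) = 0.9748
N(d₁) = N(-0.71) = 0.2389;  N(d₂) = N(-1.12) = 0.1314
C = 50·0.2389 − 75·0.9748·0.1314 = 11.9450 − 9.6067 = 2.3383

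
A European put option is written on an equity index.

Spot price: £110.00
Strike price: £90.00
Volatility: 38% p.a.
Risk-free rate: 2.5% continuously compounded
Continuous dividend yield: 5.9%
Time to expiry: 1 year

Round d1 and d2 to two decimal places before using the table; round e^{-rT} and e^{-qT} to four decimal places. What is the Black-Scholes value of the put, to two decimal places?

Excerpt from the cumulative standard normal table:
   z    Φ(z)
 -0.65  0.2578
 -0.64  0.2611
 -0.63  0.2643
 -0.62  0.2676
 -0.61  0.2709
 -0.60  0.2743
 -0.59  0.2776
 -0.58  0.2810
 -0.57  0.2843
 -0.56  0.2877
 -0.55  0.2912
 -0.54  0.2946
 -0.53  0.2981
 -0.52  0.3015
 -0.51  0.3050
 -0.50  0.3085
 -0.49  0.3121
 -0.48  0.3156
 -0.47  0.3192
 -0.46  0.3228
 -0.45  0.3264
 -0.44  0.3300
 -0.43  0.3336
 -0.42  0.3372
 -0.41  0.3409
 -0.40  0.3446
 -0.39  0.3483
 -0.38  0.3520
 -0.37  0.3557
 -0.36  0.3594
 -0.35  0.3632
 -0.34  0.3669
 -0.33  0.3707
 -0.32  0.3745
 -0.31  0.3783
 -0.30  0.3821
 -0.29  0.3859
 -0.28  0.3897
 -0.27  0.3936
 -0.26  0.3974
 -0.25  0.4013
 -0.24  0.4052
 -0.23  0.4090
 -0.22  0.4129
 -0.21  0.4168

£7.82

T = 1;  σ√T = 0.3800
ln(S/K) + (r − q + σ²/2)T = ln(110/90) + (0.025 − 0.059 + 0.38²/2)·1 = 0.2007 + 0.0382 = 0.2389
d₁ = 0.2389 / 0.3800 = 0.6286 → 0.63
d₂ = d₁ − σ√T = 0.6286 − 0.3800 = 0.2486 → 0.25
exp(−qT) = exp(−0.059·1) = 0.9427;  exp(−rT) = exp(−0.025·1) = 0.9753
N(−d₂) = N(-0.25) = 0.4013;  N(−d₁) = N(-0.63) = 0.2643
P = 90·0.9753·0.4013 − 110·0.9427·0.2643 = 35.2249 − 27.4071 = 7.8178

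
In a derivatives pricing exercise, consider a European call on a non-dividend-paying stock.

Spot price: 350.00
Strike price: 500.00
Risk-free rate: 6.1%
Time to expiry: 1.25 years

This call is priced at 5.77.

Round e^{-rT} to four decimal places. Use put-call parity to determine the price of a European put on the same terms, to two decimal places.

exp(−rT) = exp(−0.061·1.25) = 0.9266
Put-call parity: C − P = S − K·e^(−rT) = 350 − 500·0.9266 = 350 − 463.3000 = -113.3000
P = C − (C − P) = 5.77 − (-113.3000) = 119.0700

119.07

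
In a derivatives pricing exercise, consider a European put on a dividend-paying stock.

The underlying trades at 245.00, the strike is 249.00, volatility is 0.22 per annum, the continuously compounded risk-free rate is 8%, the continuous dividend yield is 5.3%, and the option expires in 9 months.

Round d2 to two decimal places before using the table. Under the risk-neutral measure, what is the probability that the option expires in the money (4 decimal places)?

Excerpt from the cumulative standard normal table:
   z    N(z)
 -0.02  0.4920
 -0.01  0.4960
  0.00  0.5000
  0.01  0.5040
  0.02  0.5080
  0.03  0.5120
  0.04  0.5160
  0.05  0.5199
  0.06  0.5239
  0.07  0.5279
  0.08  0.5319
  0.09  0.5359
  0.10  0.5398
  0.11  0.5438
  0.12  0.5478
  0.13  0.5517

T = 0.75;  σ√T = 0.1905
ln(S/K) + (r − q + σ²/2)T = ln(245/249) + (0.08 − 0.053 + 0.22²/2)·0.75 = -0.0162 + 0.0384 = 0.0222
d₁ = 0.0222 / 0.1905 = 0.1165 → 0.12
d₂ = d₁ − σ√T = 0.1165 − 0.1905 = -0.0740 → -0.07
Risk-neutral Pr[S_T < K] = N(−d₂) = N(0.07) = 0.5279

0.5279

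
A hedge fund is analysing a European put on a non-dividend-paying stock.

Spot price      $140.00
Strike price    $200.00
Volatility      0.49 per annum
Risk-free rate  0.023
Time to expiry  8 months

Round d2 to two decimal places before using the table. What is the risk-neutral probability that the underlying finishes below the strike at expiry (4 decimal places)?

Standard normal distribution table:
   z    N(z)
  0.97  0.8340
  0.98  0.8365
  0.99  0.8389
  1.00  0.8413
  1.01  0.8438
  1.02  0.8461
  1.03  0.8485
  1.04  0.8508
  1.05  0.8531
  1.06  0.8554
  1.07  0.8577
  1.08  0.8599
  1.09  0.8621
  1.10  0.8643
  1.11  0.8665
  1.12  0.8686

σ√T = 0.49·√0.6667 = 0.4001
d₁ = [ln(140/200) + (0.023 + 0.49²/2)·0.6667] / 0.4001 = [-0.3567 + 0.0954] / 0.4001 = -0.6531 ≈ -0.65
d₂ = d₁ − σ√T = -0.6531 − 0.4001 = -1.0532 ≈ -1.05
Risk-neutral Pr[S_T < K] = N(−d₂) = N(1.05) = 0.8531

0.8531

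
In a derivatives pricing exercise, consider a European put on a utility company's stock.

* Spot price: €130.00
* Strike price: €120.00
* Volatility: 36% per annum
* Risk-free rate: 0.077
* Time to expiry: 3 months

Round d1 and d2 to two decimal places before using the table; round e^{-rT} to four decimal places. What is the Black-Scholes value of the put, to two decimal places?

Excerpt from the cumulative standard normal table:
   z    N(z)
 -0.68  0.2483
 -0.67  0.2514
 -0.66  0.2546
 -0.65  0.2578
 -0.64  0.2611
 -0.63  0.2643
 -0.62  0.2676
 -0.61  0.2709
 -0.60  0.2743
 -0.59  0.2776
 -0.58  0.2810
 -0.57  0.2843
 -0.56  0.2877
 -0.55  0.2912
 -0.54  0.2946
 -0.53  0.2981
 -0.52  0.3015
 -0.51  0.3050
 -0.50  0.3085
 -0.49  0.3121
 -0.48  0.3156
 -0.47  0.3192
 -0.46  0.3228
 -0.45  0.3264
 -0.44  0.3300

€4.05

T = 0.25;  σ√T = 0.1800
d₁ = [ln(130/120) + (0.077 + 0.36²/2)·0.25] / 0.1800 = [0.0800 + 0.0354] / 0.1800 = 0.6416 ⇒ 0.64
d₂ = d₁ − σ√T = 0.6416 − 0.1800 = 0.4616 ⇒ 0.46
exp(−rT) = exp(−0.077·0.25) = 0.9809
N(−d₂) = N(-0.46) = 0.3228;  N(−d₁) = N(-0.64) = 0.2611
P = 120·0.9809·0.3228 − 130·0.2611 = 37.9961 − 33.9430 = 4.0531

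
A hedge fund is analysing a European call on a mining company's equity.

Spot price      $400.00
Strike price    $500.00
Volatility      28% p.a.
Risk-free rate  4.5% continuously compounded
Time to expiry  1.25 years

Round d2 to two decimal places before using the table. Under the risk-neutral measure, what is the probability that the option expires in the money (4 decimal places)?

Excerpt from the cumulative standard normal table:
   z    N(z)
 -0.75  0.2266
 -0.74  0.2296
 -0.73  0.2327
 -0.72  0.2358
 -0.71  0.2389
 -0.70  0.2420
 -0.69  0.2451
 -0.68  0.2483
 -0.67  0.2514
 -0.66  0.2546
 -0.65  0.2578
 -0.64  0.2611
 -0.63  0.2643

σ√T = 0.28·√1.25 = 0.3130
d₁ = [ln(400/500) + (0.045 + 0.28²/2)·1.25] / 0.3130 = [-0.2231 + 0.1052] / 0.3130 = -0.3766 → -0.38
d₂ = d₁ − σ√T = -0.3766 − 0.3130 = -0.6896 → -0.69
Pr(exercise) under Q = N(d₂) = 0.2451

0.2451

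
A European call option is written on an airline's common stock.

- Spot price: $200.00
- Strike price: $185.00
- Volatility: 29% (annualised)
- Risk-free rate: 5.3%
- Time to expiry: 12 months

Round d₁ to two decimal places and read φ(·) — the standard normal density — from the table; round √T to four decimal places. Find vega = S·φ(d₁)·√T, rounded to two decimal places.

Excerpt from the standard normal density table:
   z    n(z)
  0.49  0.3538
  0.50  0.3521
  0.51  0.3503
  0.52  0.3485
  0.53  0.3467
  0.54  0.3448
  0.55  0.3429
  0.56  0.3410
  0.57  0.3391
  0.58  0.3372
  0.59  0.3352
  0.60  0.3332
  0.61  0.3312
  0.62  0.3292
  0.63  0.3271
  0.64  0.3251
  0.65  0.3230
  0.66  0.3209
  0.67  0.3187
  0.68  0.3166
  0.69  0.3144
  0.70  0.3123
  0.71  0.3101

66.64

σ√T = 0.29 × 1.0000 = 0.2900
d₁ = [ln(200/185) + (0.053 + 0.29²/2)·1] / 0.2900 = [0.0780 + 0.0950] / 0.2900 = 0.5966 ⇒ 0.60
√T = √1 = 1.0000
φ(d₁) = φ(0.60) = 0.3332
vega = S·φ(d₁)·√T = 200·0.3332·1.0000 = 66.6400
(Vega is the same for a European call and put with the same parameters.)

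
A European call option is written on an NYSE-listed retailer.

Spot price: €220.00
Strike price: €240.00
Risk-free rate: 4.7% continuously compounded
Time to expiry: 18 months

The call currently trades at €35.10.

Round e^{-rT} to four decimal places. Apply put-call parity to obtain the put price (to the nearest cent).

e^(−rT) = e^(−0.047·1.5) = 0.9319
Put-call parity: C − P = S − K·e^(−rT) = 220 − 240·0.9319 = 220 − 223.6560 = -3.6560
P = C − (C − P) = 35.10 − (-3.6560) = 38.7560

€38.76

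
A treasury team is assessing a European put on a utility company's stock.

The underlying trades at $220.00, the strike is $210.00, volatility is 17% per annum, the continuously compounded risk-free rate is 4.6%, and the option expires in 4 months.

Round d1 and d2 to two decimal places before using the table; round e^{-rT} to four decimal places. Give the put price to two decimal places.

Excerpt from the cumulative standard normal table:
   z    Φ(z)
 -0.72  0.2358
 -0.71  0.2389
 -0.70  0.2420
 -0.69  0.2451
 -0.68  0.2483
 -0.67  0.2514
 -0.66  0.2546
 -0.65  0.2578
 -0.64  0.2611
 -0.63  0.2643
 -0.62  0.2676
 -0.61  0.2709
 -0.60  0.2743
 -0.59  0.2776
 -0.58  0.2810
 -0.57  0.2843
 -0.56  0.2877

$3.49

T = 0.3333;  σ√T = 0.0981
ln(S/K) + (r + σ²/2)T = ln(220/210) + (0.046 + 0.17²/2)·0.3333 = 0.0465 + 0.0202 = 0.0667
d₁ = 0.0667 / 0.0981 = 0.6793 ⇒ 0.68
d₂ = d₁ − σ√T = 0.6793 − 0.0981 = 0.5811 ⇒ 0.58
exp(−rT) = exp(−0.046·0.3333) = 0.9848
N(−d₂) = N(-0.58) = 0.2810;  N(−d₁) = N(-0.68) = 0.2483
P = 210·0.9848·0.2810 − 220·0.2483 = 58.1130 − 54.6260 = 3.4870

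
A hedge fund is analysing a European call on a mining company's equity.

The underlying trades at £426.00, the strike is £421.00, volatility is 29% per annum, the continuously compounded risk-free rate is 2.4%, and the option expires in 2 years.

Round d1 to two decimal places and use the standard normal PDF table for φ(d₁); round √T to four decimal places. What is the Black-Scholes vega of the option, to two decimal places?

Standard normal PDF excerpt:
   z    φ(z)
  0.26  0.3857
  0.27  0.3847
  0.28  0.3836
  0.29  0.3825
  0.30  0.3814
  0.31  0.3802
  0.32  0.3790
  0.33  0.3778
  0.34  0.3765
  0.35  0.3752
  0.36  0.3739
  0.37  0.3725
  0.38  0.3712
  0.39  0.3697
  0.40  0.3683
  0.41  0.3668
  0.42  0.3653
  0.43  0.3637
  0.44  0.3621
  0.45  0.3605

226.04

T = 2;  σ√T = 0.4101
d₁ = [ln(426/421) + (0.024 + 0.29²/2)·2] / 0.4101 = [0.0118 + 0.1321] / 0.4101 = 0.3509 ≈ 0.35
√T = √2 = 1.4142
φ(d₁) = φ(0.35) = 0.3752
vega = S·φ(d₁)·√T = 426·0.3752·1.4142 = 226.0389
(The put has the same vega.)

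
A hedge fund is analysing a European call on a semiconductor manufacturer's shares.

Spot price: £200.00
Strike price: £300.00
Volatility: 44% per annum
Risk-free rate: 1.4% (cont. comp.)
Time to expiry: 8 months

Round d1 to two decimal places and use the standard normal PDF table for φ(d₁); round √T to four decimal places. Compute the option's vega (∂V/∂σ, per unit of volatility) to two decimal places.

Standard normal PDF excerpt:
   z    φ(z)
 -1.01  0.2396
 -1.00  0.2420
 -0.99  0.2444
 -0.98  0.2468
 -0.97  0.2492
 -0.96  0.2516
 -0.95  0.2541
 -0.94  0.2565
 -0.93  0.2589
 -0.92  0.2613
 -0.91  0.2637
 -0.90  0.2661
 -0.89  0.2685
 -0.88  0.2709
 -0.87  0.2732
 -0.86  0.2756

42.67

σ√T = 0.44 × 0.8165 = 0.3593
d₁ = [ln(200/300) + (0.014 + 0.44²/2)·0.6667] / 0.3593 = [-0.4055 + 0.0739] / 0.3593 = -0.9230 ≈ -0.92
√T = √0.6667 = 0.8165
φ(d₁) = φ(-0.92) = 0.2613
vega = S·φ(d₁)·√T = 200·0.2613·0.8165 = 42.6703
(Vega is the same for a European call and put with the same parameters.)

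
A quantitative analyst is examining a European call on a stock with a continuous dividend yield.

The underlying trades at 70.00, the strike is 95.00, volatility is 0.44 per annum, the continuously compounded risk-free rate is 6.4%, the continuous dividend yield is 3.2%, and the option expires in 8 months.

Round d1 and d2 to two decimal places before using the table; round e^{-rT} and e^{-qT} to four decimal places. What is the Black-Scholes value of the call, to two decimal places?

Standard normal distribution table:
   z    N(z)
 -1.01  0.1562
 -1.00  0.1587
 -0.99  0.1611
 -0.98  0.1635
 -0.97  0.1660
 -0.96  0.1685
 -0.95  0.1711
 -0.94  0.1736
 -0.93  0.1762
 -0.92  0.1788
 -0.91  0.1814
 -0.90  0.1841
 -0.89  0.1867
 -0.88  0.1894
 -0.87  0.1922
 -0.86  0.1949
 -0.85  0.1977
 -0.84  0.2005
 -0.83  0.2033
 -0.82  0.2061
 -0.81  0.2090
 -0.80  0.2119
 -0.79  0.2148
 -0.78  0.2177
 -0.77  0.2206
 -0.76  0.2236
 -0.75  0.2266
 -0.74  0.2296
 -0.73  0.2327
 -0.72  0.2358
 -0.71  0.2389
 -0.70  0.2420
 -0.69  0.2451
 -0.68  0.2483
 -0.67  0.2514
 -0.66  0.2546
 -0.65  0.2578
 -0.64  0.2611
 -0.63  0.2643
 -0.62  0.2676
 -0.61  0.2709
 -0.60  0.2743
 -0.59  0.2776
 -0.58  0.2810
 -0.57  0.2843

T = 0.6667;  σ√T = 0.3593
ln(S/K) + (r − q + σ²/2)T = ln(70/95) + (0.064 − 0.032 + 0.44²/2)·0.6667 = -0.3054 + 0.0859 = -0.2195
d₁ = -0.2195 / 0.3593 = -0.6110 → -0.61
d₂ = d₁ − σ√T = -0.6110 − 0.3593 = -0.9703 → -0.97
exp(−qT) = exp(−0.032·0.6667) = 0.9789;  exp(−rT) = exp(−0.064·0.6667) = 0.9582
C = 70·0.9789·N(-0.61) − 95·0.9582·N(-0.97) = 70·0.9789·0.2709 − 95·0.9582·0.1660 = 18.5629 − 15.1108 = 3.4521

3.45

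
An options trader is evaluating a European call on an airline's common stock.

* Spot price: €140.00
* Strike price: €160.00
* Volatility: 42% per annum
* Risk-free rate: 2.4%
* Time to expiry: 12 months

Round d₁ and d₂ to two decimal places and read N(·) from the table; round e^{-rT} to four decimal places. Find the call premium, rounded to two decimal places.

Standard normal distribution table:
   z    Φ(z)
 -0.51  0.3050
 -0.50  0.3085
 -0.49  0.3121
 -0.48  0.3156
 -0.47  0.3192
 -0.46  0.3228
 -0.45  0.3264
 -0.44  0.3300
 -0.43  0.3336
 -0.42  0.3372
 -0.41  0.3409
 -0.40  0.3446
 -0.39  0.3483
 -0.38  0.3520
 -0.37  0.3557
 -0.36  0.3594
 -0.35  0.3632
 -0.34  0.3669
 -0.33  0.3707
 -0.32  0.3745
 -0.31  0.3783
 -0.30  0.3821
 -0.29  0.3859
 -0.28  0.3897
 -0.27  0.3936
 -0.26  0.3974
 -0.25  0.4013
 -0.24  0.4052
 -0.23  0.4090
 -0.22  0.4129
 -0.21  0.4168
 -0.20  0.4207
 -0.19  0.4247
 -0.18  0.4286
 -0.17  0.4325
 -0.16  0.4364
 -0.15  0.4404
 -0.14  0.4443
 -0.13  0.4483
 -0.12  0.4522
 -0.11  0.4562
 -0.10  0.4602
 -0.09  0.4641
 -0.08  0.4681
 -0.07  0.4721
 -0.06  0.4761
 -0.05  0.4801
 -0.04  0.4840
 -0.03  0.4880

σ√T = 0.42 × 1.0000 = 0.4200
d₁ = [ln(140/160) + (0.024 + 0.42²/2)·1] / 0.4200 = [-0.1335 + 0.1122] / 0.4200 = -0.0508 ≈ -0.05
d₂ = d₁ − σ√T = -0.0508 − 0.4200 = -0.4708 ≈ -0.47
exp(−rT) = exp(−0.024·1) = 0.9763
N(d₁) = N(-0.05) = 0.4801;  N(d₂) = N(-0.47) = 0.3192
C = 140·0.4801 − 160·0.9763·0.3192 = 67.2140 − 49.8616 = 17.3524

€17.35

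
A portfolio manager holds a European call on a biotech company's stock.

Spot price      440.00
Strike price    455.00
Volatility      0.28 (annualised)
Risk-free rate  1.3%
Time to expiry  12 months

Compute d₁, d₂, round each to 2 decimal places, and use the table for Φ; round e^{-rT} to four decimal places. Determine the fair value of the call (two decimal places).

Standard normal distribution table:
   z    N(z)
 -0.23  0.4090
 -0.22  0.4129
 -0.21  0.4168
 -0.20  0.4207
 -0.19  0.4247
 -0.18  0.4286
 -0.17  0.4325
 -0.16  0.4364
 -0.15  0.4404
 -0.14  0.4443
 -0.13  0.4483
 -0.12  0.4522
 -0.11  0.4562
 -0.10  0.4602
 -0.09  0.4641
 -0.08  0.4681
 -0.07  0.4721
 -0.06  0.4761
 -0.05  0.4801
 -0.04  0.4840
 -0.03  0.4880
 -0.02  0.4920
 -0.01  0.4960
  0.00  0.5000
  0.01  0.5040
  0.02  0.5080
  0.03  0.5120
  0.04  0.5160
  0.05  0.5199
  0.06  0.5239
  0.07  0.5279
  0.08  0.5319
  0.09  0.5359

45.08

σ√T = 0.28 × 1.0000 = 0.2800
d₁ = [ln(440/455) + (0.013 + 0.28²/2)·1] / 0.2800 = [-0.0335 + 0.0522] / 0.2800 = 0.0667 → 0.07
d₂ = d₁ − σ√T = 0.0667 − 0.2800 = -0.2133 → -0.21
exp(−rT) = exp(−0.013·1) = 0.9871
C = 440·N(0.07) − 455·0.9871·N(-0.21) = 440·0.5279 − 455·0.9871·0.4168 = 232.2760 − 187.1976 = 45.0784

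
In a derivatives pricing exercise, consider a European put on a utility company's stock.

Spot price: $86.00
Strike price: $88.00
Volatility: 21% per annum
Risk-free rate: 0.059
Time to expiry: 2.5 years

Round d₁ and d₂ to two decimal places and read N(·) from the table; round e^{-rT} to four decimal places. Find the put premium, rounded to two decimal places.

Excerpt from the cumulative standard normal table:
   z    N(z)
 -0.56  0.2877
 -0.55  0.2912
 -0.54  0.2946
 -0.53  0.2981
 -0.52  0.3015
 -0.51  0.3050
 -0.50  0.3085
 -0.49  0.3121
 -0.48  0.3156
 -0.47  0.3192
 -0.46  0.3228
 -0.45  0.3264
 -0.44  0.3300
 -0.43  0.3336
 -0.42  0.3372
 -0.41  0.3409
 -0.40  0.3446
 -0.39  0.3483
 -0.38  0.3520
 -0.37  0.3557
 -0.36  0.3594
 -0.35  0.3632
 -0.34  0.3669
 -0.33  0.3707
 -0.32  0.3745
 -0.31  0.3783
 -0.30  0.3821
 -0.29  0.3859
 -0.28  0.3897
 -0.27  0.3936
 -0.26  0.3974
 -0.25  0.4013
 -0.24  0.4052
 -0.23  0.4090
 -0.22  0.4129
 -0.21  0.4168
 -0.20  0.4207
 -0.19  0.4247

$6.31

σ√T = 0.21·√2.5 = 0.3320
d₁ = [ln(86/88) + (0.059 + 0.21²/2)·2.5] / 0.3320 = [-0.0230 + 0.2026] / 0.3320 = 0.5410 → 0.54
d₂ = d₁ − σ√T = 0.5410 − 0.3320 = 0.2090 → 0.21
e^(−rT) = e^(−0.059·2.5) = 0.8629
N(−d₂) = N(-0.21) = 0.4168;  N(−d₁) = N(-0.54) = 0.2946
P = 88·0.8629·0.4168 − 86·0.2946 = 31.6498 − 25.3356 = 6.3142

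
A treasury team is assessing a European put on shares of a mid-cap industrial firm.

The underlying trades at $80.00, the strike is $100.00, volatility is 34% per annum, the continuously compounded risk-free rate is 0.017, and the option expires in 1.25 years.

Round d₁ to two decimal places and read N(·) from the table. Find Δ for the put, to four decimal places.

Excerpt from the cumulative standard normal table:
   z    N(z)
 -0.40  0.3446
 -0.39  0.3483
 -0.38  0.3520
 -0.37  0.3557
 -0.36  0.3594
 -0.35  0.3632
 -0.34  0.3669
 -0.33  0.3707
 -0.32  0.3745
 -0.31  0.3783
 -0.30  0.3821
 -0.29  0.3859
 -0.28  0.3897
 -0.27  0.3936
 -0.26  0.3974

-0.6331

T = 1.25;  σ√T = 0.3801
d₁ = [ln(80/100) + (0.017 + ½·0.34²)·1.25] / (σ√T) = (-0.2231 + 0.0935) / 0.3801 = -0.3410 ≈ -0.34
N(d₁) = N(-0.34) = 0.3669
Δ_put = N(d₁) − 1 = 0.3669 − 1 = -0.6331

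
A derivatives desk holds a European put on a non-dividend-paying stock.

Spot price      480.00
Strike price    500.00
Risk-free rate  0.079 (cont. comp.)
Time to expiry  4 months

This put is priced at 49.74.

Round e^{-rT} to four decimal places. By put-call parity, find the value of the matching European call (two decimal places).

42.74

exp(−rT) = exp(−0.079·0.3333) = 0.9740
Put-call parity: C − P = S − K·e^(−rT) = 480 − 500·0.9740 = 480 − 487.0000 = -7.0000
C = P + (C − P) = 49.74 + (-7.0000) = 42.7400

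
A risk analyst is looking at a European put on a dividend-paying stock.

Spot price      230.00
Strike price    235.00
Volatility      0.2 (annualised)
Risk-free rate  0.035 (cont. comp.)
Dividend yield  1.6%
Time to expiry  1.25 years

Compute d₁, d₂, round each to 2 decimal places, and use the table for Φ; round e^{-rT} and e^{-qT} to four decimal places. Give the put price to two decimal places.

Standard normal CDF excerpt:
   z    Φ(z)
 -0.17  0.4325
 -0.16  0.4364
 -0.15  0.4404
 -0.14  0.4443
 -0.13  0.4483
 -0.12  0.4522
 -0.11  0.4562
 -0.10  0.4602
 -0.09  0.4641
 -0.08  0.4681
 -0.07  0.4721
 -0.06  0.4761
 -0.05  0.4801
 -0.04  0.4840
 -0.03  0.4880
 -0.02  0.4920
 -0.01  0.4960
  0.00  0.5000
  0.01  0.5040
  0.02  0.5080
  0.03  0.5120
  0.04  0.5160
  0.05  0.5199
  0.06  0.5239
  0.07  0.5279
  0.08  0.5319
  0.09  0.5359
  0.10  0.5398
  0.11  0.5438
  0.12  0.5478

19.48

σ√T = 0.2·√1.25 = 0.2236
ln(S/K) + (r − q + σ²/2)T = ln(230/235) + (0.035 − 0.016 + 0.2²/2)·1.25 = -0.0215 + 0.0488 = 0.0272
d₁ = 0.0272 / 0.2236 = 0.1218 ⇒ 0.12
d₂ = d₁ − σ√T = 0.1218 − 0.2236 = -0.1018 ⇒ -0.10
e^(−qT) = e^(−0.016·1.25) = 0.9802;  e^(−rT) = e^(−0.035·1.25) = 0.9572
P = 235·0.9572·N(0.10) − 230·0.9802·N(-0.12) = 235·0.9572·0.5398 − 230·0.9802·0.4522 = 121.4237 − 101.9467 = 19.4770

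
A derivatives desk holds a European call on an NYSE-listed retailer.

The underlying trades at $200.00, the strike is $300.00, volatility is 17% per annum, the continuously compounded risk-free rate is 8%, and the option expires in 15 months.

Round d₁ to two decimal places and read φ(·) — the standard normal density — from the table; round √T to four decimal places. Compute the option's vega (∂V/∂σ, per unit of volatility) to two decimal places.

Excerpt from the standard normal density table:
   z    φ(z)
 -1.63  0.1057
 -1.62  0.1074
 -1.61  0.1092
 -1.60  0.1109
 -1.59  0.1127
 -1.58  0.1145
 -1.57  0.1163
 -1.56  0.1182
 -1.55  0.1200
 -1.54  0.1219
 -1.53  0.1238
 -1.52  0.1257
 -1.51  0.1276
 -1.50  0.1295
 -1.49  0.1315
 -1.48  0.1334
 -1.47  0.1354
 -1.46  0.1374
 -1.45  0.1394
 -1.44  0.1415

28.53

σ√T = 0.17 × 1.1180 = 0.1901
d₁ = [ln(200/300) + (0.08 + 0.17²/2)·1.25] / 0.1901 = [-0.4055 + 0.1181] / 0.1901 = -1.5121 ≈ -1.51
√T = √1.25 = 1.1180
φ(d₁) = φ(-1.51) = 0.1276
vega = S·φ(d₁)·√T = 200·0.1276·1.1180 = 28.5314
(Call and put vega coincide under Black-Scholes.)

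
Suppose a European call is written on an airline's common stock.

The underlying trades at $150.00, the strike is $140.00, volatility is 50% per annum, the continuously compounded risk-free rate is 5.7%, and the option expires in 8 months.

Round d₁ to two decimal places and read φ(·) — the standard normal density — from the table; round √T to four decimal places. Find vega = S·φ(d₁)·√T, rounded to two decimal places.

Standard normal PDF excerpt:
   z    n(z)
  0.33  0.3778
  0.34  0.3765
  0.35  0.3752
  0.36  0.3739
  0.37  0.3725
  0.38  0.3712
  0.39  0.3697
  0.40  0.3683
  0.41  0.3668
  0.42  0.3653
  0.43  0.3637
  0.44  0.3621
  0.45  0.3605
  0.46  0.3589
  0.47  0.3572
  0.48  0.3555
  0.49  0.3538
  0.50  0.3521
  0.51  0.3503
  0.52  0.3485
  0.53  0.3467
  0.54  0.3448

T = 0.6667;  σ√T = 0.4082
d₁ = [ln(150/140) + (0.057 + 0.5²/2)·0.6667] / 0.4082 = [0.0690 + 0.1213] / 0.4082 = 0.4662 ⇒ 0.47
√T = √0.6667 = 0.8165
φ(d₁) = φ(0.47) = 0.3572
vega = S·φ(d₁)·√T = 150·0.3572·0.8165 = 43.7481

43.75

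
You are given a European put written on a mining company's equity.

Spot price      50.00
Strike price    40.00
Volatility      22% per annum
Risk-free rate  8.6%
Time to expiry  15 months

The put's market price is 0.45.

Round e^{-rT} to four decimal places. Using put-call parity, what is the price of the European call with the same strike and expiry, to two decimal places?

14.53

e^(−rT) = e^(−0.086·1.25) = 0.8981
Put-call parity: C − P = S − K·e^(−rT) = 50 − 40·0.8981 = 50 − 35.9240 = 14.0760
C = P + (C − P) = 0.45 + (14.0760) = 14.5260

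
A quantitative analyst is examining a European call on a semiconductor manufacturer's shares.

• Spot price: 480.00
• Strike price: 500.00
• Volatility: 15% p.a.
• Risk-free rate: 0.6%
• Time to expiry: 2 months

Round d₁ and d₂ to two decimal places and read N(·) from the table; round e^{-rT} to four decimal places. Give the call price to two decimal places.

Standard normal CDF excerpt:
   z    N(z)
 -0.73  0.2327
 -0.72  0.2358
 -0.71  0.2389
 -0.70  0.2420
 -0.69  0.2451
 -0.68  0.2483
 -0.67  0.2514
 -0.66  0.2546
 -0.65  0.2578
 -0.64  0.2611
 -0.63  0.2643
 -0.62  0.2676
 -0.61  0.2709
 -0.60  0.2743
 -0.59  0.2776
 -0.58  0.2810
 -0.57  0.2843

T = 0.1667;  σ√T = 0.0612
d₁ = [ln(480/500) + (0.006 + 0.15²/2)·0.1667] / 0.0612 = [-0.0408 + 0.0029] / 0.0612 = -0.6197 ⇒ -0.62
d₂ = d₁ − σ√T = -0.6197 − 0.0612 = -0.6809 ⇒ -0.68
exp(−rT) = exp(−0.006·0.1667) = 0.9990
C = 480·N(-0.62) − 500·0.9990·N(-0.68) = 480·0.2676 − 500·0.9990·0.2483 = 128.4480 − 124.0258 = 4.4222

4.42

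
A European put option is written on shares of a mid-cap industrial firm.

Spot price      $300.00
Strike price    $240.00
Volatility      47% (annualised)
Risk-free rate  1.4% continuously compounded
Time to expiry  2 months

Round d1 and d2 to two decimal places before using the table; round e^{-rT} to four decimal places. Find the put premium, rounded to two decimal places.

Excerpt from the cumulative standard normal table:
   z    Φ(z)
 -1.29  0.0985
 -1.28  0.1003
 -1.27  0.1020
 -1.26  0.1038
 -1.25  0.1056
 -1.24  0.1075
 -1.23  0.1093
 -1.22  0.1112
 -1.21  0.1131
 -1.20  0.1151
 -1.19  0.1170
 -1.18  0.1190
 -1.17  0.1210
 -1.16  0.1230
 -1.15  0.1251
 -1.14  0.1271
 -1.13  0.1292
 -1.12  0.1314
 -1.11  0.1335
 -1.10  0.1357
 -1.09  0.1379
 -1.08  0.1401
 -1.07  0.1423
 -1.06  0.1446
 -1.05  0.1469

$2.95

σ√T = 0.47 × 0.4082 = 0.1919
ln(S/K) + (r + σ²/2)T = ln(300/240) + (0.014 + 0.47²/2)·0.1667 = 0.2231 + 0.0207 = 0.2439
d₁ = 0.2439 / 0.1919 = 1.2711 ⇒ 1.27
d₂ = d₁ − σ√T = 1.2711 − 0.1919 = 1.0792 ⇒ 1.08
exp(−rT) = exp(−0.014·0.1667) = 0.9977
P = 240·0.9977·N(-1.08) − 300·N(-1.27) = 240·0.9977·0.1401 − 300·0.1020 = 33.5467 − 30.6000 = 2.9467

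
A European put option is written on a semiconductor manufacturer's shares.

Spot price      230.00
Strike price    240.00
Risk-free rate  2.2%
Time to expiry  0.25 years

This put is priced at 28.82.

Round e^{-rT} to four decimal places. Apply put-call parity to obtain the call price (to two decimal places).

exp(−rT) = exp(−0.022·0.25) = 0.9945
Put-call parity: C − P = S − K·e^(−rT) = 230 − 240·0.9945 = 230 − 238.6800 = -8.6800
C = P + (C − P) = 28.82 + (-8.6800) = 20.1400

20.14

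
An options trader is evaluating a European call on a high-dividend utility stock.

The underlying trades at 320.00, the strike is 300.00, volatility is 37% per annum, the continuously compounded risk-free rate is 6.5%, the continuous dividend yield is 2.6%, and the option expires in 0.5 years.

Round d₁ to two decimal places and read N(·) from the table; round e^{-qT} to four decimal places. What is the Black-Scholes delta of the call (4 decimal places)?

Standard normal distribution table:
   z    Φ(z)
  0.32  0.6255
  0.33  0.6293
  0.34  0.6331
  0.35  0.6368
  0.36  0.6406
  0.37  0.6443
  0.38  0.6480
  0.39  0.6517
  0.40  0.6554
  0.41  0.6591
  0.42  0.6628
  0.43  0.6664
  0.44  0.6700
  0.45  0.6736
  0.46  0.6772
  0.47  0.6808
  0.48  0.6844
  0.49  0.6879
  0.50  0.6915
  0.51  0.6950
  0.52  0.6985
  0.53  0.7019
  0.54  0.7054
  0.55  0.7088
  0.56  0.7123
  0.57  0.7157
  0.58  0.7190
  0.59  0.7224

T = 0.5;  σ√T = 0.2616
d₁ = [ln(320/300) + (0.065 − 0.026 + 0.37²/2)·0.5] / 0.2616 = [0.0645 + 0.0537] / 0.2616 = 0.4520 → 0.45
N(d₁) = N(0.45) = 0.6736
Δ_call = e^(−qT)·N(d₁) = 0.9871·0.6736 = 0.6649

0.6649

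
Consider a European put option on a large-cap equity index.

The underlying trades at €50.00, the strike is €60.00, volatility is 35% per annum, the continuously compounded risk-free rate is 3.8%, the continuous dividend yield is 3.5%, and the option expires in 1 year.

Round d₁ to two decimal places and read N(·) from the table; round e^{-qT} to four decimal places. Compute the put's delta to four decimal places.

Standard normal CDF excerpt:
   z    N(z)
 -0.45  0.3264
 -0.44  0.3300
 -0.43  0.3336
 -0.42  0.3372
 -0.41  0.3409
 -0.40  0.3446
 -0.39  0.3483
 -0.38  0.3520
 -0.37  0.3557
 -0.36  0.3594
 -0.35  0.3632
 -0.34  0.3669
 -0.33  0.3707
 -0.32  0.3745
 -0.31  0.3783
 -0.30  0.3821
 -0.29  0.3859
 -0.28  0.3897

-0.6113

T = 1;  σ√T = 0.3500
d₁ = [ln(50/60) + (0.038 − 0.035 + 0.35²/2)·1] / 0.3500 = [-0.1823 + 0.0642] / 0.3500 = -0.3373 ⇒ -0.34
N(d₁) = N(-0.34) = 0.3669
Δ_put = exp(−qT)·(N(d₁) − 1) = 0.9656·(0.3669 − 1) = -0.6113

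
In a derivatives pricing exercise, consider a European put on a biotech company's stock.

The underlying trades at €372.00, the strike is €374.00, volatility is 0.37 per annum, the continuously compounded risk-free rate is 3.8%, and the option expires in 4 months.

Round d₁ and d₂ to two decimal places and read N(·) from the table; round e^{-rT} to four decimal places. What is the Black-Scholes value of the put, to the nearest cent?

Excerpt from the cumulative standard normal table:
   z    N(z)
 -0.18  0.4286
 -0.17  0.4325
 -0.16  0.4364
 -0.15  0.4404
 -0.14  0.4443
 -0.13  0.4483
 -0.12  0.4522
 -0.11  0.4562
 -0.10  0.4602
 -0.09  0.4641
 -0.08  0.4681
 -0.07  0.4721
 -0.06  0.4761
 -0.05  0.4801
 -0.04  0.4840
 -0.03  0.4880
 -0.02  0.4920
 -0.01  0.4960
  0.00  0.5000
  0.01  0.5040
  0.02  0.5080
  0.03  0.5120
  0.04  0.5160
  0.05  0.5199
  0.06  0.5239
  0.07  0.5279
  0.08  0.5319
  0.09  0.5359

σ√T = 0.37 × 0.5774 = 0.2136
ln(S/K) + (r + σ²/2)T = ln(372/374) + (0.038 + 0.37²/2)·0.3333 = -0.0054 + 0.0355 = 0.0301
d₁ = 0.0301 / 0.2136 = 0.1410 → 0.14
d₂ = d₁ − σ√T = 0.1410 − 0.2136 = -0.0726 → -0.07
exp(−rT) = exp(−0.038·0.3333) = 0.9874
P = 374·0.9874·N(0.07) − 372·N(-0.14) = 374·0.9874·0.5279 − 372·0.4443 = 194.9469 − 165.2796 = 29.6673

€29.67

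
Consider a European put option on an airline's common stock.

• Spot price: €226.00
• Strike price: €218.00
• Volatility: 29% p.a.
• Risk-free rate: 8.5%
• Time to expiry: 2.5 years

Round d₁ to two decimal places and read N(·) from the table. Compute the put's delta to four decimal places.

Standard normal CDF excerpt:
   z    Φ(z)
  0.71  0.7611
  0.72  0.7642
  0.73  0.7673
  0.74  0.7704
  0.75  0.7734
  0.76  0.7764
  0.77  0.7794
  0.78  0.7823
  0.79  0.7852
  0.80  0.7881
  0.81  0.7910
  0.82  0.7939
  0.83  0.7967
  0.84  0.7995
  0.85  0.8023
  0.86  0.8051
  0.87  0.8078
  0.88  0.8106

-0.2206

T = 2.5;  σ√T = 0.4585
d₁ = [ln(226/218) + (0.085 + 0.29²/2)·2.5] / 0.4585 = [0.0360 + 0.3176] / 0.4585 = 0.7713 which rounds to 0.77
N(d₁) = N(0.77) = 0.7794
Δ_put = N(d₁) − 1 = 0.7794 − 1 = -0.2206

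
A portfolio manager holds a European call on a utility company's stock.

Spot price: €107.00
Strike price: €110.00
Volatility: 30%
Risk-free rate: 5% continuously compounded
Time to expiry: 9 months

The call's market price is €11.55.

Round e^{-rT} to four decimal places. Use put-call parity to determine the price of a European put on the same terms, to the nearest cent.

€10.50

e^(−rT) = e^(−0.05·0.75) = 0.9632
Put-call parity: C − P = S − K·e^(−rT) = 107 − 110·0.9632 = 107 − 105.9520 = 1.0480
P = C − (C − P) = 11.55 − (1.0480) = 10.5020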